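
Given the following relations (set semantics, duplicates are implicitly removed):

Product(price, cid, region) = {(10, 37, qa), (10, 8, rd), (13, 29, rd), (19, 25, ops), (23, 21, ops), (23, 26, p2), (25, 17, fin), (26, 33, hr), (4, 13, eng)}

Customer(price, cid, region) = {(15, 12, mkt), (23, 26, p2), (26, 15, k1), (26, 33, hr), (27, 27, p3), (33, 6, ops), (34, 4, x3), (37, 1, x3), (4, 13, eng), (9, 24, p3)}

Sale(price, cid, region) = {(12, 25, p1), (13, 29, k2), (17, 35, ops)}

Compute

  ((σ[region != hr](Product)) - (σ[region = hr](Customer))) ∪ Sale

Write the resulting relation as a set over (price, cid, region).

{(10, 37, qa), (10, 8, rd), (12, 25, p1), (13, 29, k2), (13, 29, rd), (17, 35, ops), (19, 25, ops), (23, 21, ops), (23, 26, p2), (25, 17, fin), (4, 13, eng)}

Selection region != hr: {(10, 37, qa), (10, 8, rd), (13, 29, rd), (19, 25, ops), (23, 21, ops), (23, 26, p2), (25, 17, fin), (4, 13, eng)}
Selection region = hr: {(26, 33, hr)}
Taking the difference: {(10, 37, qa), (10, 8, rd), (13, 29, rd), (19, 25, ops), (23, 21, ops), (23, 26, p2), (25, 17, fin), (4, 13, eng)}
Taking the union: {(10, 37, qa), (10, 8, rd), (12, 25, p1), (13, 29, k2), (13, 29, rd), (17, 35, ops), (19, 25, ops), (23, 21, ops), (23, 26, p2), (25, 17, fin), (4, 13, eng)}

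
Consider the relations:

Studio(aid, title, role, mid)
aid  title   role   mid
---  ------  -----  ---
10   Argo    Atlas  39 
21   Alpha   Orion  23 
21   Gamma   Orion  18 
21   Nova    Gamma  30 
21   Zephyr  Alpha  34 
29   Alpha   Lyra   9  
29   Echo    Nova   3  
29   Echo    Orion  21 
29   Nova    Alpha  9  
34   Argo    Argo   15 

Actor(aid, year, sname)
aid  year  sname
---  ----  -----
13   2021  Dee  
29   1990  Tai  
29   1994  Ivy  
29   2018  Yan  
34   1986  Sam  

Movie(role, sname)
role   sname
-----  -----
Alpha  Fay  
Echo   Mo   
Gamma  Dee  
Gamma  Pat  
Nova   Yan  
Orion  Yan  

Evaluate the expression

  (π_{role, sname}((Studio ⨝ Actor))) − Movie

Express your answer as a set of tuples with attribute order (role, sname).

{(Alpha, Ivy), (Alpha, Tai), (Alpha, Yan), (Argo, Sam), (Lyra, Ivy), (Lyra, Tai), (Lyra, Yan), (Nova, Ivy), (Nova, Tai), (Orion, Ivy), (Orion, Tai)}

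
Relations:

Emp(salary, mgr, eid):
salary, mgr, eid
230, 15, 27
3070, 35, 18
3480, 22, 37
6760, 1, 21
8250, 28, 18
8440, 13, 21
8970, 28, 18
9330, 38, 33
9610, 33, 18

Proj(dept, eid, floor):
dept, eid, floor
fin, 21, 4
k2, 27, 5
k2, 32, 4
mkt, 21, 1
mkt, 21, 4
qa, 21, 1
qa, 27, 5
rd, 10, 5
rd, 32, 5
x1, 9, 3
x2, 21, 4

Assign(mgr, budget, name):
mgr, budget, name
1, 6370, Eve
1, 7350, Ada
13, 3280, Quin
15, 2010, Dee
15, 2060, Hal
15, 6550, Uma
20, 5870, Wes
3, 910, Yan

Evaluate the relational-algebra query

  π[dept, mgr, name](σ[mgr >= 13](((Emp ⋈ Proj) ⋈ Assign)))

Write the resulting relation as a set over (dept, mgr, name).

Emp ⋈ Proj (natural join on eid): {(230, 15, 27, k2, 5), (230, 15, 27, qa, 5), (6760, 1, 21, fin, 4), (6760, 1, 21, mkt, 1), (6760, 1, 21, mkt, 4), (6760, 1, 21, qa, 1), (6760, 1, 21, x2, 4), (8440, 13, 21, fin, 4), (8440, 13, 21, mkt, 1), (8440, 13, 21, mkt, 4), (8440, 13, 21, qa, 1), (8440, 13, 21, x2, 4)}
(Emp ⋈ Proj) ⋈ Assign (natural join on mgr): {(230, 15, 27, k2, 5, 2010, Dee), (230, 15, 27, k2, 5, 2060, Hal), (230, 15, 27, k2, 5, 6550, Uma), (230, 15, 27, qa, 5, 2010, Dee), (230, 15, 27, qa, 5, 2060, Hal), (230, 15, 27, qa, 5, 6550, Uma), (6760, 1, 21, fin, 4, 6370, Eve), (6760, 1, 21, fin, 4, 7350, Ada), (6760, 1, 21, mkt, 1, 6370, Eve), (6760, 1, 21, mkt, 1, 7350, Ada), (6760, 1, 21, mkt, 4, 6370, Eve), (6760, 1, 21, mkt, 4, 7350, Ada), (6760, 1, 21, qa, 1, 6370, Eve), (6760, 1, 21, qa, 1, 7350, Ada), (6760, 1, 21, x2, 4, 6370, Eve), (6760, 1, 21, x2, 4, 7350, Ada), (8440, 13, 21, fin, 4, 3280, Quin), (8440, 13, 21, mkt, 1, 3280, Quin), (8440, 13, 21, mkt, 4, 3280, Quin), (8440, 13, 21, qa, 1, 3280, Quin), (8440, 13, 21, x2, 4, 3280, Quin)}
σ[mgr >= 13]: keep tuples satisfying mgr >= 13 → {(230, 15, 27, k2, 5, 2010, Dee), (230, 15, 27, k2, 5, 2060, Hal), (230, 15, 27, k2, 5, 6550, Uma), (230, 15, 27, qa, 5, 2010, Dee), (230, 15, 27, qa, 5, 2060, Hal), (230, 15, 27, qa, 5, 6550, Uma), (8440, 13, 21, fin, 4, 3280, Quin), (8440, 13, 21, mkt, 1, 3280, Quin), (8440, 13, 21, mkt, 4, 3280, Quin), (8440, 13, 21, qa, 1, 3280, Quin), (8440, 13, 21, x2, 4, 3280, Quin)}
π[dept, mgr, name]: project onto (dept, mgr, name) (1 duplicate(s) eliminated) → {(fin, 13, Quin), (k2, 15, Dee), (k2, 15, Hal), (k2, 15, Uma), (mkt, 13, Quin), (qa, 13, Quin), (qa, 15, Dee), (qa, 15, Hal), (qa, 15, Uma), (x2, 13, Quin)}

{(fin, 13, Quin), (k2, 15, Dee), (k2, 15, Hal), (k2, 15, Uma), (mkt, 13, Quin), (qa, 13, Quin), (qa, 15, Dee), (qa, 15, Hal), (qa, 15, Uma), (x2, 13, Quin)}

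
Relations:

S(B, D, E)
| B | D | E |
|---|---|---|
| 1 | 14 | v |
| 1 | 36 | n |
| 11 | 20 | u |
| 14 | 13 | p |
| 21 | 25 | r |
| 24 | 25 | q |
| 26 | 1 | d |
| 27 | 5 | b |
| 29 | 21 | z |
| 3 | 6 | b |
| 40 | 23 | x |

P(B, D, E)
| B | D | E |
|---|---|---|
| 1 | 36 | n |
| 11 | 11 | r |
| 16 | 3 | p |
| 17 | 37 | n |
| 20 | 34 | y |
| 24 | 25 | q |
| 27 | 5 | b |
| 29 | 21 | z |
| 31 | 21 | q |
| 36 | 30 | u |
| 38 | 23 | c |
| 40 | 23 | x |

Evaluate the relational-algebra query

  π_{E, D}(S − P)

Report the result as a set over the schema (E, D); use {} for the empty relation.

Taking the difference: {(1, 14, v), (11, 20, u), (14, 13, p), (21, 25, r), (26, 1, d), (3, 6, b)}
π[E, D]: project onto (E, D) → {(b, 6), (d, 1), (p, 13), (r, 25), (u, 20), (v, 14)}

{(b, 6), (d, 1), (p, 13), (r, 25), (u, 20), (v, 14)}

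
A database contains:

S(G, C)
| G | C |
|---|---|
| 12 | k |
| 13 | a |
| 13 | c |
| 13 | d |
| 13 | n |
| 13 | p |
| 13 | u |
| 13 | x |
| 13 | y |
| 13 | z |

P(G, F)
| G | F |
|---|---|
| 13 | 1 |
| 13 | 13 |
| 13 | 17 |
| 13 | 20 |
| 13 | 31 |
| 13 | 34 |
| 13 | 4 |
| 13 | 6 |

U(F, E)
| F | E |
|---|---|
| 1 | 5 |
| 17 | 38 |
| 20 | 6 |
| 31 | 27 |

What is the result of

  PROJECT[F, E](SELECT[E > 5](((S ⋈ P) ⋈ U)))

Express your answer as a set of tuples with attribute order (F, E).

Joining S and P on G yields {(13, a, 1), (13, a, 13), (13, a, 17), (13, a, 20), (13, a, 31), (13, a, 34), (13, a, 4), (13, a, 6), (13, c, 1), (13, c, 13), (13, c, 17), (13, c, 20), (13, c, 31), (13, c, 34), (13, c, 4), (13, c, 6), (13, d, 1), (13, d, 13), (13, d, 17), (13, d, 20), (13, d, 31), (13, d, 34), (13, d, 4), (13, d, 6), (13, n, 1), (13, n, 13), (13, n, 17), (13, n, 20), (13, n, 31), (13, n, 34), (13, n, 4), (13, n, 6), (13, p, 1), (13, p, 13), (13, p, 17), (13, p, 20), (13, p, 31), (13, p, 34), (13, p, 4), (13, p, 6), (13, u, 1), (13, u, 13), (13, u, 17), (13, u, 20), (13, u, 31), (13, u, 34), (13, u, 4), (13, u, 6), (13, x, 1), (13, x, 13), (13, x, 17), (13, x, 20), (13, x, 31), (13, x, 34), (13, x, 4), (13, x, 6), (13, y, 1), (13, y, 13), (13, y, 17), (13, y, 20), (13, y, 31), (13, y, 34), (13, y, 4), (13, y, 6), (13, z, 1), (13, z, 13), (13, z, 17), (13, z, 20), (13, z, 31), (13, z, 34), (13, z, 4), (13, z, 6)}.
Joining (S ⋈ P) and U on F yields {(13, a, 1, 5), (13, a, 17, 38), (13, a, 20, 6), (13, a, 31, 27), (13, c, 1, 5), (13, c, 17, 38), (13, c, 20, 6), (13, c, 31, 27), (13, d, 1, 5), (13, d, 17, 38), (13, d, 20, 6), (13, d, 31, 27), (13, n, 1, 5), (13, n, 17, 38), (13, n, 20, 6), (13, n, 31, 27), (13, p, 1, 5), (13, p, 17, 38), (13, p, 20, 6), (13, p, 31, 27), (13, u, 1, 5), (13, u, 17, 38), (13, u, 20, 6), (13, u, 31, 27), (13, x, 1, 5), (13, x, 17, 38), (13, x, 20, 6), (13, x, 31, 27), (13, y, 1, 5), (13, y, 17, 38), (13, y, 20, 6), (13, y, 31, 27), (13, z, 1, 5), (13, z, 17, 38), (13, z, 20, 6), (13, z, 31, 27)}.
σ[E > 5]: keep tuples satisfying E > 5 → {(13, a, 17, 38), (13, a, 20, 6), (13, a, 31, 27), (13, c, 17, 38), (13, c, 20, 6), (13, c, 31, 27), (13, d, 17, 38), (13, d, 20, 6), (13, d, 31, 27), (13, n, 17, 38), (13, n, 20, 6), (13, n, 31, 27), (13, p, 17, 38), (13, p, 20, 6), (13, p, 31, 27), (13, u, 17, 38), (13, u, 20, 6), (13, u, 31, 27), (13, x, 17, 38), (13, x, 20, 6), (13, x, 31, 27), (13, y, 17, 38), (13, y, 20, 6), (13, y, 31, 27), (13, z, 17, 38), (13, z, 20, 6), (13, z, 31, 27)}
π[F, E]: project onto (F, E) (24 duplicate(s) eliminated) → {(17, 38), (20, 6), (31, 27)}

{(17, 38), (20, 6), (31, 27)}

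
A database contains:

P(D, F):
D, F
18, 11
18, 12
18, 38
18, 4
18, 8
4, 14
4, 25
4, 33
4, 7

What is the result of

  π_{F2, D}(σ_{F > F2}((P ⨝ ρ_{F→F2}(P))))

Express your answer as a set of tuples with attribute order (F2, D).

ρ[F→F2]: schema becomes (D, F2); tuples unchanged.
Natural join on D: {(18, 11, 11), (18, 11, 12), (18, 11, 38), (18, 11, 4), (18, 11, 8), (18, 12, 11), (18, 12, 12), (18, 12, 38), (18, 12, 4), (18, 12, 8), (18, 38, 11), (18, 38, 12), (18, 38, 38), (18, 38, 4), (18, 38, 8), (18, 4, 11), (18, 4, 12), (18, 4, 38), (18, 4, 4), (18, 4, 8), (18, 8, 11), (18, 8, 12), (18, 8, 38), (18, 8, 4), (18, 8, 8), (4, 14, 14), (4, 14, 25), (4, 14, 33), (4, 14, 7), (4, 25, 14), (4, 25, 25), (4, 25, 33), (4, 25, 7), (4, 33, 14), (4, 33, 25), (4, 33, 33), (4, 33, 7), (4, 7, 14), (4, 7, 25), (4, 7, 33), (4, 7, 7)}
σ[F > F2]: keep tuples satisfying F > F2 → {(18, 11, 4), (18, 11, 8), (18, 12, 11), (18, 12, 4), (18, 12, 8), (18, 38, 11), (18, 38, 12), (18, 38, 4), (18, 38, 8), (18, 8, 4), (4, 14, 7), (4, 25, 14), (4, 25, 7), (4, 33, 14), (4, 33, 25), (4, 33, 7)}
π[F2, D]: project onto (F2, D) (9 duplicate(s) eliminated) → {(11, 18), (12, 18), (14, 4), (25, 4), (4, 18), (7, 4), (8, 18)}

{(11, 18), (12, 18), (14, 4), (25, 4), (4, 18), (7, 4), (8, 18)}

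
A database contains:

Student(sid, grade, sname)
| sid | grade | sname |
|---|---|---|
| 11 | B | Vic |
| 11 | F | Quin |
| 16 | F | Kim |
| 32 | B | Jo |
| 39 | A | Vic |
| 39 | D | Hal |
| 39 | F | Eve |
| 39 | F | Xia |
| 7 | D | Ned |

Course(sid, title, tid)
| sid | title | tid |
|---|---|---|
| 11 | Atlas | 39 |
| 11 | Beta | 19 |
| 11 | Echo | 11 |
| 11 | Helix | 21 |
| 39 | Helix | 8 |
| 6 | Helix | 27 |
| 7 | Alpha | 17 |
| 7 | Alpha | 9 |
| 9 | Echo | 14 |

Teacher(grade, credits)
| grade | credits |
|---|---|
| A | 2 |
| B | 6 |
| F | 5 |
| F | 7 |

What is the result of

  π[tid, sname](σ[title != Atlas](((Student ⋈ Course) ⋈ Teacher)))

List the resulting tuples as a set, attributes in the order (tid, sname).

{(11, Quin), (11, Vic), (19, Quin), (19, Vic), (21, Quin), (21, Vic), (8, Eve), (8, Vic), (8, Xia)}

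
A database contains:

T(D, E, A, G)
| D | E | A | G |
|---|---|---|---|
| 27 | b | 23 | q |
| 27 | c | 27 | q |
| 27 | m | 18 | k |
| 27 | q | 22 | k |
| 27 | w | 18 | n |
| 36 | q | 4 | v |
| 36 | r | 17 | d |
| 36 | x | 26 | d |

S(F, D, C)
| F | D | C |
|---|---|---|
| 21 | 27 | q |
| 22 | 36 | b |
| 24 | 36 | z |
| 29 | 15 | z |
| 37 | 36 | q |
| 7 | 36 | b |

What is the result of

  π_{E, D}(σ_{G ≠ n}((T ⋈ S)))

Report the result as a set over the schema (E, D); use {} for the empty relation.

{(b, 27), (c, 27), (m, 27), (q, 27), (q, 36), (r, 36), (x, 36)}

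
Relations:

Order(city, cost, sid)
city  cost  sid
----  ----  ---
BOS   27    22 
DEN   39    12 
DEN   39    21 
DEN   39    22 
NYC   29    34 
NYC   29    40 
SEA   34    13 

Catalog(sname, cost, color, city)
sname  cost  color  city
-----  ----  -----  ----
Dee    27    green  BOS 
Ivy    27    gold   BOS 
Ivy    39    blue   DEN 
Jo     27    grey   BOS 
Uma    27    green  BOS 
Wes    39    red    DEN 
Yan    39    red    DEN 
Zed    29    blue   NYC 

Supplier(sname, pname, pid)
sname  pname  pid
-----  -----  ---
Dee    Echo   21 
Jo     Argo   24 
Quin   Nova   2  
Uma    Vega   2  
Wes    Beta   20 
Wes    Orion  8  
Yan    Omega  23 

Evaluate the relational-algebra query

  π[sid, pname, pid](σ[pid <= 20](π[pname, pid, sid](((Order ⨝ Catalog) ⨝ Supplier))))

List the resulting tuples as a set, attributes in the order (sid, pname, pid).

{(12, Beta, 20), (12, Orion, 8), (21, Beta, 20), (21, Orion, 8), (22, Beta, 20), (22, Orion, 8), (22, Vega, 2)}

Order ⋈ Catalog (natural join on city, cost): {(BOS, 27, 22, Dee, green), (BOS, 27, 22, Ivy, gold), (BOS, 27, 22, Jo, grey), (BOS, 27, 22, Uma, green), (DEN, 39, 12, Ivy, blue), (DEN, 39, 12, Wes, red), (DEN, 39, 12, Yan, red), (DEN, 39, 21, Ivy, blue), (DEN, 39, 21, Wes, red), (DEN, 39, 21, Yan, red), (DEN, 39, 22, Ivy, blue), (DEN, 39, 22, Wes, red), (DEN, 39, 22, Yan, red), (NYC, 29, 34, Zed, blue), (NYC, 29, 40, Zed, blue)}
(Order ⨝ Catalog) ⋈ Supplier (natural join on sname): {(BOS, 27, 22, Dee, green, Echo, 21), (BOS, 27, 22, Jo, grey, Argo, 24), (BOS, 27, 22, Uma, green, Vega, 2), (DEN, 39, 12, Wes, red, Beta, 20), (DEN, 39, 12, Wes, red, Orion, 8), (DEN, 39, 12, Yan, red, Omega, 23), (DEN, 39, 21, Wes, red, Beta, 20), (DEN, 39, 21, Wes, red, Orion, 8), (DEN, 39, 21, Yan, red, Omega, 23), (DEN, 39, 22, Wes, red, Beta, 20), (DEN, 39, 22, Wes, red, Orion, 8), (DEN, 39, 22, Yan, red, Omega, 23)}
Projecting to pname, pid, sid: {(Argo, 24, 22), (Beta, 20, 12), (Beta, 20, 21), (Beta, 20, 22), (Echo, 21, 22), (Omega, 23, 12), (Omega, 23, 21), (Omega, 23, 22), (Orion, 8, 12), (Orion, 8, 21), (Orion, 8, 22), (Vega, 2, 22)}
Apply σ_{pid <= 20}; surviving tuples: {(Beta, 20, 12), (Beta, 20, 21), (Beta, 20, 22), (Orion, 8, 12), (Orion, 8, 21), (Orion, 8, 22), (Vega, 2, 22)}
Projecting to sid, pname, pid: {(12, Beta, 20), (12, Orion, 8), (21, Beta, 20), (21, Orion, 8), (22, Beta, 20), (22, Orion, 8), (22, Vega, 2)}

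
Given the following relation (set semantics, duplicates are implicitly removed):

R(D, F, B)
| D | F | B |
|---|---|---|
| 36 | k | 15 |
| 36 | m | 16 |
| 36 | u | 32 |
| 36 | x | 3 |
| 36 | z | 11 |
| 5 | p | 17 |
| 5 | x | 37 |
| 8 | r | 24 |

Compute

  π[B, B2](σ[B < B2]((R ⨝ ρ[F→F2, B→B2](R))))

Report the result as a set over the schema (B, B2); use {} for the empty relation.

ρ[F→F2, B→B2]: schema becomes (D, F2, B2); tuples unchanged.
R ⋈ ρ[F→F2, B→B2](R) (natural join on D): {(36, k, 15, k, 15), (36, k, 15, m, 16), (36, k, 15, u, 32), (36, k, 15, x, 3), (36, k, 15, z, 11), (36, m, 16, k, 15), (36, m, 16, m, 16), (36, m, 16, u, 32), (36, m, 16, x, 3), (36, m, 16, z, 11), (36, u, 32, k, 15), (36, u, 32, m, 16), (36, u, 32, u, 32), (36, u, 32, x, 3), (36, u, 32, z, 11), (36, x, 3, k, 15), (36, x, 3, m, 16), (36, x, 3, u, 32), (36, x, 3, x, 3), (36, x, 3, z, 11), (36, z, 11, k, 15), (36, z, 11, m, 16), (36, z, 11, u, 32), (36, z, 11, x, 3), (36, z, 11, z, 11), (5, p, 17, p, 17), (5, p, 17, x, 37), (5, x, 37, p, 17), (5, x, 37, x, 37), (8, r, 24, r, 24)}
Filtering on B < B2 leaves {(36, k, 15, m, 16), (36, k, 15, u, 32), (36, m, 16, u, 32), (36, x, 3, k, 15), (36, x, 3, m, 16), (36, x, 3, u, 32), (36, x, 3, z, 11), (36, z, 11, k, 15), (36, z, 11, m, 16), (36, z, 11, u, 32), (5, p, 17, x, 37)}.
Projecting to B, B2: {(11, 15), (11, 16), (11, 32), (15, 16), (15, 32), (16, 32), (17, 37), (3, 11), (3, 15), (3, 16), (3, 32)}

{(11, 15), (11, 16), (11, 32), (15, 16), (15, 32), (16, 32), (17, 37), (3, 11), (3, 15), (3, 16), (3, 32)}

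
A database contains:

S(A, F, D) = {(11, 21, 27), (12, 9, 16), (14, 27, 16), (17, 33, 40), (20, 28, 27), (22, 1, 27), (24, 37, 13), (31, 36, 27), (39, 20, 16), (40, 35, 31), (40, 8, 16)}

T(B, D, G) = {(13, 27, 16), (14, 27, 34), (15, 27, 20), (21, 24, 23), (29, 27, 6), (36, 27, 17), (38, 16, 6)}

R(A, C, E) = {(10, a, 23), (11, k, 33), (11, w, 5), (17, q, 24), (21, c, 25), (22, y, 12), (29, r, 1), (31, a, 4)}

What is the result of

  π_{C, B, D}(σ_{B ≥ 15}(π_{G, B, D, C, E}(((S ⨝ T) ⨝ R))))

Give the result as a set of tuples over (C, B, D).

{(a, 15, 27), (a, 29, 27), (a, 36, 27), (k, 15, 27), (k, 29, 27), (k, 36, 27), (w, 15, 27), (w, 29, 27), (w, 36, 27), (y, 15, 27), (y, 29, 27), (y, 36, 27)}

Joining S and T on D yields {(11, 21, 27, 13, 16), (11, 21, 27, 14, 34), (11, 21, 27, 15, 20), (11, 21, 27, 29, 6), (11, 21, 27, 36, 17), (12, 9, 16, 38, 6), (14, 27, 16, 38, 6), (20, 28, 27, 13, 16), (20, 28, 27, 14, 34), (20, 28, 27, 15, 20), (20, 28, 27, 29, 6), (20, 28, 27, 36, 17), (22, 1, 27, 13, 16), (22, 1, 27, 14, 34), (22, 1, 27, 15, 20), (22, 1, 27, 29, 6), (22, 1, 27, 36, 17), (31, 36, 27, 13, 16), (31, 36, 27, 14, 34), (31, 36, 27, 15, 20), (31, 36, 27, 29, 6), (31, 36, 27, 36, 17), (39, 20, 16, 38, 6), (40, 8, 16, 38, 6)}.
Joining (S ⨝ T) and R on A yields {(11, 21, 27, 13, 16, k, 33), (11, 21, 27, 13, 16, w, 5), (11, 21, 27, 14, 34, k, 33), (11, 21, 27, 14, 34, w, 5), (11, 21, 27, 15, 20, k, 33), (11, 21, 27, 15, 20, w, 5), (11, 21, 27, 29, 6, k, 33), (11, 21, 27, 29, 6, w, 5), (11, 21, 27, 36, 17, k, 33), (11, 21, 27, 36, 17, w, 5), (22, 1, 27, 13, 16, y, 12), (22, 1, 27, 14, 34, y, 12), (22, 1, 27, 15, 20, y, 12), (22, 1, 27, 29, 6, y, 12), (22, 1, 27, 36, 17, y, 12), (31, 36, 27, 13, 16, a, 4), (31, 36, 27, 14, 34, a, 4), (31, 36, 27, 15, 20, a, 4), (31, 36, 27, 29, 6, a, 4), (31, 36, 27, 36, 17, a, 4)}.
Keep only column(s) G, B, D, C, E: {(16, 13, 27, a, 4), (16, 13, 27, k, 33), (16, 13, 27, w, 5), (16, 13, 27, y, 12), (17, 36, 27, a, 4), (17, 36, 27, k, 33), (17, 36, 27, w, 5), (17, 36, 27, y, 12), (20, 15, 27, a, 4), (20, 15, 27, k, 33), (20, 15, 27, w, 5), (20, 15, 27, y, 12), (34, 14, 27, a, 4), (34, 14, 27, k, 33), (34, 14, 27, w, 5), (34, 14, 27, y, 12), (6, 29, 27, a, 4), (6, 29, 27, k, 33), (6, 29, 27, w, 5), (6, 29, 27, y, 12)}
Apply σ_{B ≥ 15}; surviving tuples: {(17, 36, 27, a, 4), (17, 36, 27, k, 33), (17, 36, 27, w, 5), (17, 36, 27, y, 12), (20, 15, 27, a, 4), (20, 15, 27, k, 33), (20, 15, 27, w, 5), (20, 15, 27, y, 12), (6, 29, 27, a, 4), (6, 29, 27, k, 33), (6, 29, 27, w, 5), (6, 29, 27, y, 12)}
Keep only column(s) C, B, D: {(a, 15, 27), (a, 29, 27), (a, 36, 27), (k, 15, 27), (k, 29, 27), (k, 36, 27), (w, 15, 27), (w, 29, 27), (w, 36, 27), (y, 15, 27), (y, 29, 27), (y, 36, 27)}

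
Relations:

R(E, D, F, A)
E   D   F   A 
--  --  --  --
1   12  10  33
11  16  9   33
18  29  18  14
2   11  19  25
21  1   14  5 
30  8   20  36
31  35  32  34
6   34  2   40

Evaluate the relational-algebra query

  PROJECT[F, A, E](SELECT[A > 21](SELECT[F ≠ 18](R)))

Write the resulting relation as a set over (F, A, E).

{(10, 33, 1), (19, 25, 2), (2, 40, 6), (20, 36, 30), (32, 34, 31), (9, 33, 11)}

σ[F ≠ 18]: keep tuples satisfying F ≠ 18 → {(1, 12, 10, 33), (11, 16, 9, 33), (2, 11, 19, 25), (21, 1, 14, 5), (30, 8, 20, 36), (31, 35, 32, 34), (6, 34, 2, 40)}
σ[A > 21]: keep tuples satisfying A > 21 → {(1, 12, 10, 33), (11, 16, 9, 33), (2, 11, 19, 25), (30, 8, 20, 36), (31, 35, 32, 34), (6, 34, 2, 40)}
Projecting to F, A, E: {(10, 33, 1), (19, 25, 2), (2, 40, 6), (20, 36, 30), (32, 34, 31), (9, 33, 11)}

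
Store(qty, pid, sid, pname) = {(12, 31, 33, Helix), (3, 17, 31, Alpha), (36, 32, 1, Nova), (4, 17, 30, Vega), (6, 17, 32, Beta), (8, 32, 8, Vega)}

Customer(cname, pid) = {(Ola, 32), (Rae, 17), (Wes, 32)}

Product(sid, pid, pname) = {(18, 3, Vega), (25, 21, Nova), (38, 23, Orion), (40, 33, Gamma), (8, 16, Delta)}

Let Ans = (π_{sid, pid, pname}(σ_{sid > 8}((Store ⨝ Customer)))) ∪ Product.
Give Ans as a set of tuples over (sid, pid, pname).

{(18, 3, Vega), (25, 21, Nova), (30, 17, Vega), (31, 17, Alpha), (32, 17, Beta), (38, 23, Orion), (40, 33, Gamma), (8, 16, Delta)}

Store ⋈ Customer (natural join on pid): {(3, 17, 31, Alpha, Rae), (36, 32, 1, Nova, Ola), (36, 32, 1, Nova, Wes), (4, 17, 30, Vega, Rae), (6, 17, 32, Beta, Rae), (8, 32, 8, Vega, Ola), (8, 32, 8, Vega, Wes)}
σ[sid > 8]: keep tuples satisfying sid > 8 → {(3, 17, 31, Alpha, Rae), (4, 17, 30, Vega, Rae), (6, 17, 32, Beta, Rae)}
Projecting to sid, pid, pname: {(30, 17, Vega), (31, 17, Alpha), (32, 17, Beta)}
Set union of the two operands is {(18, 3, Vega), (25, 21, Nova), (30, 17, Vega), (31, 17, Alpha), (32, 17, Beta), (38, 23, Orion), (40, 33, Gamma), (8, 16, Delta)}.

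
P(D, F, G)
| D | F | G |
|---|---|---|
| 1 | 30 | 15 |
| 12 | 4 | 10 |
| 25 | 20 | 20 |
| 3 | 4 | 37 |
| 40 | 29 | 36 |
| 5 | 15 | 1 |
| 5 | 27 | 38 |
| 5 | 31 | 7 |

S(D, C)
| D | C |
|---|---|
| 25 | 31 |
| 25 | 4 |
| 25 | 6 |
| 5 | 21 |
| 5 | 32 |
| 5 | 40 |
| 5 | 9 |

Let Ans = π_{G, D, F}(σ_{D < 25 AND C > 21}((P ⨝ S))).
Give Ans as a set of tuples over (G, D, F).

{(1, 5, 15), (38, 5, 27), (7, 5, 31)}

Natural join on D: {(25, 20, 20, 31), (25, 20, 20, 4), (25, 20, 20, 6), (5, 15, 1, 21), (5, 15, 1, 32), (5, 15, 1, 40), (5, 15, 1, 9), (5, 27, 38, 21), (5, 27, 38, 32), (5, 27, 38, 40), (5, 27, 38, 9), (5, 31, 7, 21), (5, 31, 7, 32), (5, 31, 7, 40), (5, 31, 7, 9)}
σ[D < 25 AND C > 21]: keep tuples satisfying D < 25 AND C > 21 → {(5, 15, 1, 32), (5, 15, 1, 40), (5, 27, 38, 32), (5, 27, 38, 40), (5, 31, 7, 32), (5, 31, 7, 40)}
Keep only column(s) G, D, F (3 duplicate(s) eliminated): {(1, 5, 15), (38, 5, 27), (7, 5, 31)}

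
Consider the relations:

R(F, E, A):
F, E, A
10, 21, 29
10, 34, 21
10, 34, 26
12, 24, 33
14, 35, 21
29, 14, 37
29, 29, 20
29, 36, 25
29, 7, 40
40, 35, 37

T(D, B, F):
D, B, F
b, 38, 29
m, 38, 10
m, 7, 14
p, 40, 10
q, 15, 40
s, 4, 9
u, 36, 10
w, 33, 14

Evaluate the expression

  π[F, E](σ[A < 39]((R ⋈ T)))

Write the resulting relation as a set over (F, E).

Natural join on F: {(10, 21, 29, m, 38), (10, 21, 29, p, 40), (10, 21, 29, u, 36), (10, 34, 21, m, 38), (10, 34, 21, p, 40), (10, 34, 21, u, 36), (10, 34, 26, m, 38), (10, 34, 26, p, 40), (10, 34, 26, u, 36), (14, 35, 21, m, 7), (14, 35, 21, w, 33), (29, 14, 37, b, 38), (29, 29, 20, b, 38), (29, 36, 25, b, 38), (29, 7, 40, b, 38), (40, 35, 37, q, 15)}
σ[A < 39]: keep tuples satisfying A < 39 → {(10, 21, 29, m, 38), (10, 21, 29, p, 40), (10, 21, 29, u, 36), (10, 34, 21, m, 38), (10, 34, 21, p, 40), (10, 34, 21, u, 36), (10, 34, 26, m, 38), (10, 34, 26, p, 40), (10, 34, 26, u, 36), (14, 35, 21, m, 7), (14, 35, 21, w, 33), (29, 14, 37, b, 38), (29, 29, 20, b, 38), (29, 36, 25, b, 38), (40, 35, 37, q, 15)}
π_{F, E} gives {(10, 21), (10, 34), (14, 35), (29, 14), (29, 29), (29, 36), (40, 35)} (8 duplicate(s) eliminated).

{(10, 21), (10, 34), (14, 35), (29, 14), (29, 29), (29, 36), (40, 35)}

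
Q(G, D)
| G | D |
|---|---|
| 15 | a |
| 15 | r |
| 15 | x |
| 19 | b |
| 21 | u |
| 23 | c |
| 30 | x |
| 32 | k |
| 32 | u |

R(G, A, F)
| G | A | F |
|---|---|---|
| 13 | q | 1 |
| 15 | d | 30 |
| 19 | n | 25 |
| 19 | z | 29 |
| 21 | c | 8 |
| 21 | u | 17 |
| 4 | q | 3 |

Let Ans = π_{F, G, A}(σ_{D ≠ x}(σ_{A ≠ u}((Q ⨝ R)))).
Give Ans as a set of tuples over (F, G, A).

{(25, 19, n), (29, 19, z), (30, 15, d), (8, 21, c)}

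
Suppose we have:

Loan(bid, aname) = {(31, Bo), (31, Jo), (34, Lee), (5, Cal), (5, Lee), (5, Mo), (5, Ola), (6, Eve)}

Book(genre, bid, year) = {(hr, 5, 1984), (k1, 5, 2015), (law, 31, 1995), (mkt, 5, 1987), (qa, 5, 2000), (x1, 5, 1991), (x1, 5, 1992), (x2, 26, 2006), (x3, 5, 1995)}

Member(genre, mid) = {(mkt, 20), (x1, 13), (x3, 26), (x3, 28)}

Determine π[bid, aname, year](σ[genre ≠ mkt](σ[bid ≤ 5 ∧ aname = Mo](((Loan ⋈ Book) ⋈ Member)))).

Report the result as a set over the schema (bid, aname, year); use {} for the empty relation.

Loan ⋈ Book (natural join on bid): {(31, Bo, law, 1995), (31, Jo, law, 1995), (5, Cal, hr, 1984), (5, Cal, k1, 2015), (5, Cal, mkt, 1987), (5, Cal, qa, 2000), (5, Cal, x1, 1991), (5, Cal, x1, 1992), (5, Cal, x3, 1995), (5, Lee, hr, 1984), (5, Lee, k1, 2015), (5, Lee, mkt, 1987), (5, Lee, qa, 2000), (5, Lee, x1, 1991), (5, Lee, x1, 1992), (5, Lee, x3, 1995), (5, Mo, hr, 1984), (5, Mo, k1, 2015), (5, Mo, mkt, 1987), (5, Mo, qa, 2000), (5, Mo, x1, 1991), (5, Mo, x1, 1992), (5, Mo, x3, 1995), (5, Ola, hr, 1984), (5, Ola, k1, 2015), (5, Ola, mkt, 1987), (5, Ola, qa, 2000), (5, Ola, x1, 1991), (5, Ola, x1, 1992), (5, Ola, x3, 1995)}
(Loan ⋈ Book) ⋈ Member (natural join on genre): {(5, Cal, mkt, 1987, 20), (5, Cal, x1, 1991, 13), (5, Cal, x1, 1992, 13), (5, Cal, x3, 1995, 26), (5, Cal, x3, 1995, 28), (5, Lee, mkt, 1987, 20), (5, Lee, x1, 1991, 13), (5, Lee, x1, 1992, 13), (5, Lee, x3, 1995, 26), (5, Lee, x3, 1995, 28), (5, Mo, mkt, 1987, 20), (5, Mo, x1, 1991, 13), (5, Mo, x1, 1992, 13), (5, Mo, x3, 1995, 26), (5, Mo, x3, 1995, 28), (5, Ola, mkt, 1987, 20), (5, Ola, x1, 1991, 13), (5, Ola, x1, 1992, 13), (5, Ola, x3, 1995, 26), (5, Ola, x3, 1995, 28)}
Selection bid ≤ 5 ∧ aname = Mo: {(5, Mo, mkt, 1987, 20), (5, Mo, x1, 1991, 13), (5, Mo, x1, 1992, 13), (5, Mo, x3, 1995, 26), (5, Mo, x3, 1995, 28)}
Selection genre ≠ mkt: {(5, Mo, x1, 1991, 13), (5, Mo, x1, 1992, 13), (5, Mo, x3, 1995, 26), (5, Mo, x3, 1995, 28)}
Keep only column(s) bid, aname, year (1 duplicate(s) eliminated): {(5, Mo, 1991), (5, Mo, 1992), (5, Mo, 1995)}

{(5, Mo, 1991), (5, Mo, 1992), (5, Mo, 1995)}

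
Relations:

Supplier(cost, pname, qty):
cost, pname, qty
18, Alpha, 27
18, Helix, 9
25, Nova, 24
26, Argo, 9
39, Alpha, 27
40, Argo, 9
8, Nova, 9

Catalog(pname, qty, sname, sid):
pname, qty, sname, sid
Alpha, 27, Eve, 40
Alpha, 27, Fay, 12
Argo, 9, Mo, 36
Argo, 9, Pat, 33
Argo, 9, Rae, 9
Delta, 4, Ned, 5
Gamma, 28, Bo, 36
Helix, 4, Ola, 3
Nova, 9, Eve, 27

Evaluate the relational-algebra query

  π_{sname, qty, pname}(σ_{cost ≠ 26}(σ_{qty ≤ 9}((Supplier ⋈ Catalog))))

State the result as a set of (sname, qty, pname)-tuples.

Supplier ⋈ Catalog (natural join on pname, qty): {(18, Alpha, 27, Eve, 40), (18, Alpha, 27, Fay, 12), (26, Argo, 9, Mo, 36), (26, Argo, 9, Pat, 33), (26, Argo, 9, Rae, 9), (39, Alpha, 27, Eve, 40), (39, Alpha, 27, Fay, 12), (40, Argo, 9, Mo, 36), (40, Argo, 9, Pat, 33), (40, Argo, 9, Rae, 9), (8, Nova, 9, Eve, 27)}
Selection qty ≤ 9: {(26, Argo, 9, Mo, 36), (26, Argo, 9, Pat, 33), (26, Argo, 9, Rae, 9), (40, Argo, 9, Mo, 36), (40, Argo, 9, Pat, 33), (40, Argo, 9, Rae, 9), (8, Nova, 9, Eve, 27)}
Selection cost ≠ 26: {(40, Argo, 9, Mo, 36), (40, Argo, 9, Pat, 33), (40, Argo, 9, Rae, 9), (8, Nova, 9, Eve, 27)}
π_{sname, qty, pname} gives {(Eve, 9, Nova), (Mo, 9, Argo), (Pat, 9, Argo), (Rae, 9, Argo)}.

{(Eve, 9, Nova), (Mo, 9, Argo), (Pat, 9, Argo), (Rae, 9, Argo)}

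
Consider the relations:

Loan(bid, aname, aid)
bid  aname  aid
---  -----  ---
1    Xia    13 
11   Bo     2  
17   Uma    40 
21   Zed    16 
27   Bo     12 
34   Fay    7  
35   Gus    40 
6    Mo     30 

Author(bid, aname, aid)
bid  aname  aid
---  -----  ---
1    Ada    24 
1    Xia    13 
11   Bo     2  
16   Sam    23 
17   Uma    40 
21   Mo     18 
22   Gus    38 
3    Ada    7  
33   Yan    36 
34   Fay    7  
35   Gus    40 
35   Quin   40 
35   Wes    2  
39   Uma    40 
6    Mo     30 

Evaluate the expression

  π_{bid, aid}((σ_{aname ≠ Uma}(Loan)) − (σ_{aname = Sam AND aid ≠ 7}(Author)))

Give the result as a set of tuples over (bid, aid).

Apply σ_{aname ≠ Uma}; surviving tuples: {(1, Xia, 13), (11, Bo, 2), (21, Zed, 16), (27, Bo, 12), (34, Fay, 7), (35, Gus, 40), (6, Mo, 30)}
Apply σ_{aname = Sam AND aid ≠ 7}; surviving tuples: {(16, Sam, 23)}
Set difference of the two operands is {(1, Xia, 13), (11, Bo, 2), (21, Zed, 16), (27, Bo, 12), (34, Fay, 7), (35, Gus, 40), (6, Mo, 30)}.
Keep only column(s) bid, aid: {(1, 13), (11, 2), (21, 16), (27, 12), (34, 7), (35, 40), (6, 30)}

{(1, 13), (11, 2), (21, 16), (27, 12), (34, 7), (35, 40), (6, 30)}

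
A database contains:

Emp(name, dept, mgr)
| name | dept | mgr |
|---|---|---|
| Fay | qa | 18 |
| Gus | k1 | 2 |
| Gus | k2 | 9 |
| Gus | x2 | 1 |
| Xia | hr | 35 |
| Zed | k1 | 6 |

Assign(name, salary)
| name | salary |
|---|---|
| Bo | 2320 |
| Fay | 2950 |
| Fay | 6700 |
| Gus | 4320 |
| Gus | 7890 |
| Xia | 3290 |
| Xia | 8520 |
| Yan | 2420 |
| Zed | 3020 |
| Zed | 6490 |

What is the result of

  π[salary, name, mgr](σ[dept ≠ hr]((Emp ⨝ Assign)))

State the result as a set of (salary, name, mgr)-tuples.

{(2950, Fay, 18), (3020, Zed, 6), (4320, Gus, 1), (4320, Gus, 2), (4320, Gus, 9), (6490, Zed, 6), (6700, Fay, 18), (7890, Gus, 1), (7890, Gus, 2), (7890, Gus, 9)}

Emp ⋈ Assign (natural join on name): {(Fay, qa, 18, 2950), (Fay, qa, 18, 6700), (Gus, k1, 2, 4320), (Gus, k1, 2, 7890), (Gus, k2, 9, 4320), (Gus, k2, 9, 7890), (Gus, x2, 1, 4320), (Gus, x2, 1, 7890), (Xia, hr, 35, 3290), (Xia, hr, 35, 8520), (Zed, k1, 6, 3020), (Zed, k1, 6, 6490)}
σ[dept ≠ hr]: keep tuples satisfying dept ≠ hr → {(Fay, qa, 18, 2950), (Fay, qa, 18, 6700), (Gus, k1, 2, 4320), (Gus, k1, 2, 7890), (Gus, k2, 9, 4320), (Gus, k2, 9, 7890), (Gus, x2, 1, 4320), (Gus, x2, 1, 7890), (Zed, k1, 6, 3020), (Zed, k1, 6, 6490)}
π[salary, name, mgr]: project onto (salary, name, mgr) → {(2950, Fay, 18), (3020, Zed, 6), (4320, Gus, 1), (4320, Gus, 2), (4320, Gus, 9), (6490, Zed, 6), (6700, Fay, 18), (7890, Gus, 1), (7890, Gus, 2), (7890, Gus, 9)}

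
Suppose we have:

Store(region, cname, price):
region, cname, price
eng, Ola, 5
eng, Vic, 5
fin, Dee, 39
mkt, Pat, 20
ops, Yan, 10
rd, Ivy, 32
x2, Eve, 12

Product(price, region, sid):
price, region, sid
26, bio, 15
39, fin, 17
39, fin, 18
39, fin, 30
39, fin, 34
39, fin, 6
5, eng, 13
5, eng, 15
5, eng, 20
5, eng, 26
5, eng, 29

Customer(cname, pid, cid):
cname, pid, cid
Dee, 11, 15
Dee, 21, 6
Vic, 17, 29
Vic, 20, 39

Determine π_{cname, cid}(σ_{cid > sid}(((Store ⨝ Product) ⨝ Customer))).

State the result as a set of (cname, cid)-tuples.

{(Dee, 15), (Vic, 29), (Vic, 39)}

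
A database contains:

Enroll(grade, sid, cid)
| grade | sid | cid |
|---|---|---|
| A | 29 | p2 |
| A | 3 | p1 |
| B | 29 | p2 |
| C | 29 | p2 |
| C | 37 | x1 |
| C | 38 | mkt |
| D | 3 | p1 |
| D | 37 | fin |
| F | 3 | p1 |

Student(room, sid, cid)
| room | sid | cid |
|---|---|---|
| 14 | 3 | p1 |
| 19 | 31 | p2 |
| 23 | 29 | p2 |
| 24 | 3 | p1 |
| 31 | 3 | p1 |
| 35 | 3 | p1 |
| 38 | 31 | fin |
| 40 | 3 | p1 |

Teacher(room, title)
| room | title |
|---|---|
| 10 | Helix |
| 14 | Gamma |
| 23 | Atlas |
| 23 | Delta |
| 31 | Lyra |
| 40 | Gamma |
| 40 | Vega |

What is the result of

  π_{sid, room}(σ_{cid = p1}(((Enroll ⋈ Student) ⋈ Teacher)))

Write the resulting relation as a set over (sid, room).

Enroll ⋈ Student (natural join on sid, cid): {(A, 29, p2, 23), (A, 3, p1, 14), (A, 3, p1, 24), (A, 3, p1, 31), (A, 3, p1, 35), (A, 3, p1, 40), (B, 29, p2, 23), (C, 29, p2, 23), (D, 3, p1, 14), (D, 3, p1, 24), (D, 3, p1, 31), (D, 3, p1, 35), (D, 3, p1, 40), (F, 3, p1, 14), (F, 3, p1, 24), (F, 3, p1, 31), (F, 3, p1, 35), (F, 3, p1, 40)}
(Enroll ⋈ Student) ⋈ Teacher (natural join on room): {(A, 29, p2, 23, Atlas), (A, 29, p2, 23, Delta), (A, 3, p1, 14, Gamma), (A, 3, p1, 31, Lyra), (A, 3, p1, 40, Gamma), (A, 3, p1, 40, Vega), (B, 29, p2, 23, Atlas), (B, 29, p2, 23, Delta), (C, 29, p2, 23, Atlas), (C, 29, p2, 23, Delta), (D, 3, p1, 14, Gamma), (D, 3, p1, 31, Lyra), (D, 3, p1, 40, Gamma), (D, 3, p1, 40, Vega), (F, 3, p1, 14, Gamma), (F, 3, p1, 31, Lyra), (F, 3, p1, 40, Gamma), (F, 3, p1, 40, Vega)}
Filtering on cid = p1 leaves {(A, 3, p1, 14, Gamma), (A, 3, p1, 31, Lyra), (A, 3, p1, 40, Gamma), (A, 3, p1, 40, Vega), (D, 3, p1, 14, Gamma), (D, 3, p1, 31, Lyra), (D, 3, p1, 40, Gamma), (D, 3, p1, 40, Vega), (F, 3, p1, 14, Gamma), (F, 3, p1, 31, Lyra), (F, 3, p1, 40, Gamma), (F, 3, p1, 40, Vega)}.
Keep only column(s) sid, room (9 duplicate(s) eliminated): {(3, 14), (3, 31), (3, 40)}

{(3, 14), (3, 31), (3, 40)}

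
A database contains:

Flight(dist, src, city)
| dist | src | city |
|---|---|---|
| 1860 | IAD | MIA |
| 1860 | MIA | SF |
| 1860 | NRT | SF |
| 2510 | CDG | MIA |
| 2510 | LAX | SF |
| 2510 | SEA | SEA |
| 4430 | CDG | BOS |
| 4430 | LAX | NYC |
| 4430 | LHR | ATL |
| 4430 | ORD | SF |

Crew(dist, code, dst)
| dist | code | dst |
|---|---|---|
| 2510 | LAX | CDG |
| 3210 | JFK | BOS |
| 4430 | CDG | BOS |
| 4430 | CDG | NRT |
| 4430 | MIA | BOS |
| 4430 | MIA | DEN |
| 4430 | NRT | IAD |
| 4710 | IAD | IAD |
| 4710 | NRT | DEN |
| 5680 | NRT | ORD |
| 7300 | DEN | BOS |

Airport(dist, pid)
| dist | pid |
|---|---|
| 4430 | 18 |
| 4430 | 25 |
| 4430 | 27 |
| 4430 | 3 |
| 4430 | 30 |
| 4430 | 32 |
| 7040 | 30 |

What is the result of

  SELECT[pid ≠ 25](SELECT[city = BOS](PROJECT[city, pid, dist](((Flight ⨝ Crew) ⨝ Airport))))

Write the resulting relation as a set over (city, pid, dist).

{(BOS, 18, 4430), (BOS, 27, 4430), (BOS, 3, 4430), (BOS, 30, 4430), (BOS, 32, 4430)}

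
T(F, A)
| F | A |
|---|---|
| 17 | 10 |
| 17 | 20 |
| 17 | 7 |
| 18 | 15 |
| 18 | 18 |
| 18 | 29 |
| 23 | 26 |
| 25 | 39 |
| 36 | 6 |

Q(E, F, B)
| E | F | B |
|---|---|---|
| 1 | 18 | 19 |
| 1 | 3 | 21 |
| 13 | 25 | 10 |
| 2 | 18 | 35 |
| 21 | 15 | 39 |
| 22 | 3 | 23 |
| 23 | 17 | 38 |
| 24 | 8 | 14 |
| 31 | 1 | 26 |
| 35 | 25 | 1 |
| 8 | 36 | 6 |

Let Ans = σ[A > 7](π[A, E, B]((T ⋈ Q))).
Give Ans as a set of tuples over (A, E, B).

Joining T and Q on F yields {(17, 10, 23, 38), (17, 20, 23, 38), (17, 7, 23, 38), (18, 15, 1, 19), (18, 15, 2, 35), (18, 18, 1, 19), (18, 18, 2, 35), (18, 29, 1, 19), (18, 29, 2, 35), (25, 39, 13, 10), (25, 39, 35, 1), (36, 6, 8, 6)}.
Keep only column(s) A, E, B: {(10, 23, 38), (15, 1, 19), (15, 2, 35), (18, 1, 19), (18, 2, 35), (20, 23, 38), (29, 1, 19), (29, 2, 35), (39, 13, 10), (39, 35, 1), (6, 8, 6), (7, 23, 38)}
Apply σ_{A > 7}; surviving tuples: {(10, 23, 38), (15, 1, 19), (15, 2, 35), (18, 1, 19), (18, 2, 35), (20, 23, 38), (29, 1, 19), (29, 2, 35), (39, 13, 10), (39, 35, 1)}

{(10, 23, 38), (15, 1, 19), (15, 2, 35), (18, 1, 19), (18, 2, 35), (20, 23, 38), (29, 1, 19), (29, 2, 35), (39, 13, 10), (39, 35, 1)}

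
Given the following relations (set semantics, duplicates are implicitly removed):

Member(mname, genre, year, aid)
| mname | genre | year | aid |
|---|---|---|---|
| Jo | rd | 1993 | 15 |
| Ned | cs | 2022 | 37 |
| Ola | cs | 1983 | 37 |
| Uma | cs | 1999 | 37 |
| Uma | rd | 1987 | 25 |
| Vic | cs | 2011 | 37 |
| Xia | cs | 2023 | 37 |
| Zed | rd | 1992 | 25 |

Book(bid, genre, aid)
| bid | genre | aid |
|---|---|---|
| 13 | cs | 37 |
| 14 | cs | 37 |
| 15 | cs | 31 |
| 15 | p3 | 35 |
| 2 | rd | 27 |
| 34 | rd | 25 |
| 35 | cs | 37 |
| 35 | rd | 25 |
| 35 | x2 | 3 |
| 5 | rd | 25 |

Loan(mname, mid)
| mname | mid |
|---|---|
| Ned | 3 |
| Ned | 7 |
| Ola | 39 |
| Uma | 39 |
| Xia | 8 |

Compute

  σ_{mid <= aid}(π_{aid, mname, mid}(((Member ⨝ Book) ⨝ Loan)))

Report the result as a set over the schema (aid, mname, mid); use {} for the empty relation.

Natural join on genre, aid: {(Ned, cs, 2022, 37, 13), (Ned, cs, 2022, 37, 14), (Ned, cs, 2022, 37, 35), (Ola, cs, 1983, 37, 13), (Ola, cs, 1983, 37, 14), (Ola, cs, 1983, 37, 35), (Uma, cs, 1999, 37, 13), (Uma, cs, 1999, 37, 14), (Uma, cs, 1999, 37, 35), (Uma, rd, 1987, 25, 34), (Uma, rd, 1987, 25, 35), (Uma, rd, 1987, 25, 5), (Vic, cs, 2011, 37, 13), (Vic, cs, 2011, 37, 14), (Vic, cs, 2011, 37, 35), (Xia, cs, 2023, 37, 13), (Xia, cs, 2023, 37, 14), (Xia, cs, 2023, 37, 35), (Zed, rd, 1992, 25, 34), (Zed, rd, 1992, 25, 35), (Zed, rd, 1992, 25, 5)}
Natural join on mname: {(Ned, cs, 2022, 37, 13, 3), (Ned, cs, 2022, 37, 13, 7), (Ned, cs, 2022, 37, 14, 3), (Ned, cs, 2022, 37, 14, 7), (Ned, cs, 2022, 37, 35, 3), (Ned, cs, 2022, 37, 35, 7), (Ola, cs, 1983, 37, 13, 39), (Ola, cs, 1983, 37, 14, 39), (Ola, cs, 1983, 37, 35, 39), (Uma, cs, 1999, 37, 13, 39), (Uma, cs, 1999, 37, 14, 39), (Uma, cs, 1999, 37, 35, 39), (Uma, rd, 1987, 25, 34, 39), (Uma, rd, 1987, 25, 35, 39), (Uma, rd, 1987, 25, 5, 39), (Xia, cs, 2023, 37, 13, 8), (Xia, cs, 2023, 37, 14, 8), (Xia, cs, 2023, 37, 35, 8)}
Keep only column(s) aid, mname, mid (12 duplicate(s) eliminated): {(25, Uma, 39), (37, Ned, 3), (37, Ned, 7), (37, Ola, 39), (37, Uma, 39), (37, Xia, 8)}
Selection mid <= aid: {(37, Ned, 3), (37, Ned, 7), (37, Xia, 8)}

{(37, Ned, 3), (37, Ned, 7), (37, Xia, 8)}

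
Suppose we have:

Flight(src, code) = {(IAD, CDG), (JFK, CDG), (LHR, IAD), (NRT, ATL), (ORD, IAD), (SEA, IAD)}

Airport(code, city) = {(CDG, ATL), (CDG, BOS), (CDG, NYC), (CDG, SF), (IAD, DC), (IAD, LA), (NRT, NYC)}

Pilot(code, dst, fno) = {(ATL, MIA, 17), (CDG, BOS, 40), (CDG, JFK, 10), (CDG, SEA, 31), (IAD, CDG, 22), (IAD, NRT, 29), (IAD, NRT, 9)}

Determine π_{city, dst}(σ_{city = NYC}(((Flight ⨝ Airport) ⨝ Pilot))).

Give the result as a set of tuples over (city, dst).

Flight ⋈ Airport (natural join on code): {(IAD, CDG, ATL), (IAD, CDG, BOS), (IAD, CDG, NYC), (IAD, CDG, SF), (JFK, CDG, ATL), (JFK, CDG, BOS), (JFK, CDG, NYC), (JFK, CDG, SF), (LHR, IAD, DC), (LHR, IAD, LA), (ORD, IAD, DC), (ORD, IAD, LA), (SEA, IAD, DC), (SEA, IAD, LA)}
(Flight ⨝ Airport) ⋈ Pilot (natural join on code): {(IAD, CDG, ATL, BOS, 40), (IAD, CDG, ATL, JFK, 10), (IAD, CDG, ATL, SEA, 31), (IAD, CDG, BOS, BOS, 40), (IAD, CDG, BOS, JFK, 10), (IAD, CDG, BOS, SEA, 31), (IAD, CDG, NYC, BOS, 40), (IAD, CDG, NYC, JFK, 10), (IAD, CDG, NYC, SEA, 31), (IAD, CDG, SF, BOS, 40), (IAD, CDG, SF, JFK, 10), (IAD, CDG, SF, SEA, 31), (JFK, CDG, ATL, BOS, 40), (JFK, CDG, ATL, JFK, 10), (JFK, CDG, ATL, SEA, 31), (JFK, CDG, BOS, BOS, 40), (JFK, CDG, BOS, JFK, 10), (JFK, CDG, BOS, SEA, 31), (JFK, CDG, NYC, BOS, 40), (JFK, CDG, NYC, JFK, 10), (JFK, CDG, NYC, SEA, 31), (JFK, CDG, SF, BOS, 40), (JFK, CDG, SF, JFK, 10), (JFK, CDG, SF, SEA, 31), (LHR, IAD, DC, CDG, 22), (LHR, IAD, DC, NRT, 29), (LHR, IAD, DC, NRT, 9), (LHR, IAD, LA, CDG, 22), (LHR, IAD, LA, NRT, 29), (LHR, IAD, LA, NRT, 9), (ORD, IAD, DC, CDG, 22), (ORD, IAD, DC, NRT, 29), (ORD, IAD, DC, NRT, 9), (ORD, IAD, LA, CDG, 22), (ORD, IAD, LA, NRT, 29), (ORD, IAD, LA, NRT, 9), (SEA, IAD, DC, CDG, 22), (SEA, IAD, DC, NRT, 29), (SEA, IAD, DC, NRT, 9), (SEA, IAD, LA, CDG, 22), (SEA, IAD, LA, NRT, 29), (SEA, IAD, LA, NRT, 9)}
Apply σ_{city = NYC}; surviving tuples: {(IAD, CDG, NYC, BOS, 40), (IAD, CDG, NYC, JFK, 10), (IAD, CDG, NYC, SEA, 31), (JFK, CDG, NYC, BOS, 40), (JFK, CDG, NYC, JFK, 10), (JFK, CDG, NYC, SEA, 31)}
π_{city, dst} gives {(NYC, BOS), (NYC, JFK), (NYC, SEA)} (3 duplicate(s) eliminated).

{(NYC, BOS), (NYC, JFK), (NYC, SEA)}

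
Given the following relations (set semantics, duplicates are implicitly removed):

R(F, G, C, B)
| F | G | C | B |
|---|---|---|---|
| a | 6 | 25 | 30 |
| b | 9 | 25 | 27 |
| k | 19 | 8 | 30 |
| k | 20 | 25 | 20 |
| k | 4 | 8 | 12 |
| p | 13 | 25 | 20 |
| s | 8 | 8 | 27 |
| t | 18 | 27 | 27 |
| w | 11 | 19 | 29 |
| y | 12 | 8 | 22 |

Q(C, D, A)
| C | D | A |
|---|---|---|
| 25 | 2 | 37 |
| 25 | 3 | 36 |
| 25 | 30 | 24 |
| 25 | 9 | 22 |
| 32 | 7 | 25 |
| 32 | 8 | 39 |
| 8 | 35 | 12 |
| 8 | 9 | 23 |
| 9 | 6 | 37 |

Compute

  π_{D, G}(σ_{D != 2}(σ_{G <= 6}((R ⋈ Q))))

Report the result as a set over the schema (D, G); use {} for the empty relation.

{(3, 6), (30, 6), (35, 4), (9, 4), (9, 6)}

Joining R and Q on C yields {(a, 6, 25, 30, 2, 37), (a, 6, 25, 30, 3, 36), (a, 6, 25, 30, 30, 24), (a, 6, 25, 30, 9, 22), (b, 9, 25, 27, 2, 37), (b, 9, 25, 27, 3, 36), (b, 9, 25, 27, 30, 24), (b, 9, 25, 27, 9, 22), (k, 19, 8, 30, 35, 12), (k, 19, 8, 30, 9, 23), (k, 20, 25, 20, 2, 37), (k, 20, 25, 20, 3, 36), (k, 20, 25, 20, 30, 24), (k, 20, 25, 20, 9, 22), (k, 4, 8, 12, 35, 12), (k, 4, 8, 12, 9, 23), (p, 13, 25, 20, 2, 37), (p, 13, 25, 20, 3, 36), (p, 13, 25, 20, 30, 24), (p, 13, 25, 20, 9, 22), (s, 8, 8, 27, 35, 12), (s, 8, 8, 27, 9, 23), (y, 12, 8, 22, 35, 12), (y, 12, 8, 22, 9, 23)}.
σ[G <= 6]: keep tuples satisfying G <= 6 → {(a, 6, 25, 30, 2, 37), (a, 6, 25, 30, 3, 36), (a, 6, 25, 30, 30, 24), (a, 6, 25, 30, 9, 22), (k, 4, 8, 12, 35, 12), (k, 4, 8, 12, 9, 23)}
σ[D != 2]: keep tuples satisfying D != 2 → {(a, 6, 25, 30, 3, 36), (a, 6, 25, 30, 30, 24), (a, 6, 25, 30, 9, 22), (k, 4, 8, 12, 35, 12), (k, 4, 8, 12, 9, 23)}
Projecting to D, G: {(3, 6), (30, 6), (35, 4), (9, 4), (9, 6)}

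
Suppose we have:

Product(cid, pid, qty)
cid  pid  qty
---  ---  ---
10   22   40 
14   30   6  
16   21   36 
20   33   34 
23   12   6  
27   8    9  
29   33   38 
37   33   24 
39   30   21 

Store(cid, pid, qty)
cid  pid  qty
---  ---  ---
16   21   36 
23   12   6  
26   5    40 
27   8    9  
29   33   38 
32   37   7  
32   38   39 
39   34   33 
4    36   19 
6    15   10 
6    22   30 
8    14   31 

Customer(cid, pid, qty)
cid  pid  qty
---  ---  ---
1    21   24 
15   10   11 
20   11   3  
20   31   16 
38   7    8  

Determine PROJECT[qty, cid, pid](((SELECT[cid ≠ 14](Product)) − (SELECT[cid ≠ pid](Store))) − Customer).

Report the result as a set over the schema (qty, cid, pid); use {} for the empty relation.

{(21, 39, 30), (24, 37, 33), (34, 20, 33), (40, 10, 22)}

Selection cid ≠ 14: {(10, 22, 40), (16, 21, 36), (20, 33, 34), (23, 12, 6), (27, 8, 9), (29, 33, 38), (37, 33, 24), (39, 30, 21)}
Selection cid ≠ pid: {(16, 21, 36), (23, 12, 6), (26, 5, 40), (27, 8, 9), (29, 33, 38), (32, 37, 7), (32, 38, 39), (39, 34, 33), (4, 36, 19), (6, 15, 10), (6, 22, 30), (8, 14, 31)}
Difference: {(10, 22, 40), (16, 21, 36), (20, 33, 34), (23, 12, 6), (27, 8, 9), (29, 33, 38), (37, 33, 24), (39, 30, 21)} with {(16, 21, 36), (23, 12, 6), (26, 5, 40), (27, 8, 9), (29, 33, 38), (32, 37, 7), (32, 38, 39), (39, 34, 33), (4, 36, 19), (6, 15, 10), (6, 22, 30), (8, 14, 31)} → {(10, 22, 40), (20, 33, 34), (37, 33, 24), (39, 30, 21)}
Difference: {(10, 22, 40), (20, 33, 34), (37, 33, 24), (39, 30, 21)} with {(1, 21, 24), (15, 10, 11), (20, 11, 3), (20, 31, 16), (38, 7, 8)} → {(10, 22, 40), (20, 33, 34), (37, 33, 24), (39, 30, 21)}
Projecting to qty, cid, pid: {(21, 39, 30), (24, 37, 33), (34, 20, 33), (40, 10, 22)}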